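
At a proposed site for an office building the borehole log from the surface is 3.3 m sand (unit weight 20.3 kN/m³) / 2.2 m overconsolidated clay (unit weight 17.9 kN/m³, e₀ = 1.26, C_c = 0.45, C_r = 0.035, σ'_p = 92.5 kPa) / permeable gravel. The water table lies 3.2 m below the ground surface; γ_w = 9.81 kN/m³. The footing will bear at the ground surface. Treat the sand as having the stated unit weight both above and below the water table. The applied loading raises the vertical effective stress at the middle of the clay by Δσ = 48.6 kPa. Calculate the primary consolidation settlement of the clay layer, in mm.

S_c ≈ 58.1 mm

Mid-depth of clay below the ground surface: z = 3.3 + 2.2/2 = 4.4 m.
Total vertical stress at mid-clay: σ_v = 20.3×3.3 + 17.9×1.1 = 86.68 kPa.
Pore pressure: u = 9.81×(4.4 − 3.2) = 11.772 kPa.
Initial effective stress: σ'_0 = σ_v − u = 86.68 − 11.772 = 74.908 kPa.
Final effective stress: σ'_f = 74.908 + 48.6 = 123.51 kPa.
σ'_f = 123.51 > σ'_p = 92.5 kPa, so the stress path crosses the preconsolidation pressure — recompression up to σ'_p, then virgin compression beyond:
S_c = H/(1+e₀)·[C_r·log₁₀(σ'_p/σ'_0) + C_c·log₁₀(σ'_f/σ'_p)]
    = 2.2/2.26 × [0.035×log₁₀(92.5/74.908) + 0.45×log₁₀(123.51/92.5)]
    = 0.97345 × [0.0032065 + 0.056502] = 0.05812 m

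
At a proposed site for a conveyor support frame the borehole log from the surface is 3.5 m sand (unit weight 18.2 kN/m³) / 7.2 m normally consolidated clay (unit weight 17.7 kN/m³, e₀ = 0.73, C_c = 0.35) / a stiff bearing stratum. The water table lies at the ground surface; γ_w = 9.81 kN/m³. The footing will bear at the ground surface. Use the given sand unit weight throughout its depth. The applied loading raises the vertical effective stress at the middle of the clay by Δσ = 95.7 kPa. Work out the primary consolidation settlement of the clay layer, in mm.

Mid-depth of clay below the ground surface: z = 3.5 + 7.2/2 = 7.1 m.
Total vertical stress at mid-clay: σ_v = 18.2×3.5 + 17.7×3.6 = 127.42 kPa.
Pore pressure: u = 9.81×(7.1 − 0) = 69.651 kPa.
Initial effective stress: σ'_0 = σ_v − u = 127.42 − 69.651 = 57.769 kPa.
Final effective stress: σ'_f = σ'_0 + Δσ = 57.769 + 95.7 = 153.47 kPa.
Normally consolidated clay, so the full stress increment lies on the virgin compression line:
S_c = C_c·H/(1+e₀)·log₁₀(σ'_f/σ'_0) = 0.35×7.2/(1+0.73)×log₁₀(153.47/57.769)
    = 1.4566 × 0.42433 = 0.6181 m

S_c ≈ 618 mm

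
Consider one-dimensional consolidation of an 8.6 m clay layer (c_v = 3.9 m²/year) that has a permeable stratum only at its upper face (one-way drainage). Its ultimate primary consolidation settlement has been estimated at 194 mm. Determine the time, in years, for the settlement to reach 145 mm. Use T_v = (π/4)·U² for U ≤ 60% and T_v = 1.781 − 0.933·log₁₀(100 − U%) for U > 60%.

Drainage path length: H_d = H = 8.6 m (single drainage).
U = S(t)/S_ult = 145/194 = 0.7474.
U > 60%: T_v = 1.781 − 0.933·log₁₀(100 − 74.742) = 0.47257.
t = T_v·H_d²/c_v = 0.47257×8.6²/3.9 = 8.962 years.

t ≈ 8.96 years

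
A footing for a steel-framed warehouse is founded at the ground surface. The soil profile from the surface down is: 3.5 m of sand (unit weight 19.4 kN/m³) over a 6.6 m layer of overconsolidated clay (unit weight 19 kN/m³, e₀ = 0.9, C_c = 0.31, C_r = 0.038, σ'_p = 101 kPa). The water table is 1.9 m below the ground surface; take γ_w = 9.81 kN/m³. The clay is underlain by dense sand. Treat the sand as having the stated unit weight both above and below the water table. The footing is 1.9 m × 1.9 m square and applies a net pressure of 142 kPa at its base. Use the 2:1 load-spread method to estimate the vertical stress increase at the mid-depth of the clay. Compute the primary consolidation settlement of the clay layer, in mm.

Mid-depth of clay below the ground surface: z = 3.5 + 6.6/2 = 6.8 m.
Total vertical stress at mid-clay: σ_v = 19.4×3.5 + 19×3.3 = 130.6 kPa.
Pore pressure: u = 9.81×(6.8 − 1.9) = 48.069 kPa.
Initial effective stress: σ'_0 = σ_v − u = 130.6 − 48.069 = 82.531 kPa.
Stress increase at mid-clay by the 2:1 spreading method:
Δσ = qBL/((B+z)(L+z)) = 142×1.9×1.9/((1.9+6.8)(1.9+6.8)) = 6.7726 kPa
Final effective stress: σ'_f = 82.531 + 6.7726 = 89.304 kPa.
σ'_f = 89.304 ≤ σ'_p = 101 kPa, so the clay remains overconsolidated and only the recompression index applies:
S_c = C_r·H/(1+e₀)·log₁₀(σ'_f/σ'_0) = 0.038×6.6/1.9×log₁₀(89.304/82.531)
    = 0.132 × 0.034254 = 0.004522 m

S_c ≈ 4.52 mm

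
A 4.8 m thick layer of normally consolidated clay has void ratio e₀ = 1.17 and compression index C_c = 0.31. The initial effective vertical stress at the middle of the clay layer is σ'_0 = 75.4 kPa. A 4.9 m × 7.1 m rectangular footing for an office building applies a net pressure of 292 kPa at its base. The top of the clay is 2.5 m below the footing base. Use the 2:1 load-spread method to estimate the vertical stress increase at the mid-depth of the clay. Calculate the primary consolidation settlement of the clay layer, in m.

Mid-depth of clay below the footing base: z = 2.5 + 4.8/2 = 4.9 m.
Stress increase at mid-clay by the 2:1 spreading method:
Δσ = qBL/((B+z)(L+z)) = 292×4.9×7.1/((4.9+4.9)(7.1+4.9)) = 86.383 kPa
Final effective stress: σ'_f = σ'_0 + Δσ = 75.4 + 86.383 = 161.78 kPa.
Normally consolidated clay, so the full stress increment lies on the virgin compression line:
S_c = C_c·H/(1+e₀)·log₁₀(σ'_f/σ'_0) = 0.31×4.8/(1+1.17)×log₁₀(161.78/75.4)
    = 0.68571 × 0.33155 = 0.2273 m

S_c ≈ 0.227 m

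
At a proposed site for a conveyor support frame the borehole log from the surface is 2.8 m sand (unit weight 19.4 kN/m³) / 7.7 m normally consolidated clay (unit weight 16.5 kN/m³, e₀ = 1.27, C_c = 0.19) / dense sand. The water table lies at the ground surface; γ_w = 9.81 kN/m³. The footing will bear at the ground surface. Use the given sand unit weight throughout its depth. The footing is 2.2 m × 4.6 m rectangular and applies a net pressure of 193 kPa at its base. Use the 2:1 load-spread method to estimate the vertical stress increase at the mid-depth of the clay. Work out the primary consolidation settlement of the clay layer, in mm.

S_c ≈ 88.7 mm

Mid-depth of clay below the ground surface: z = 2.8 + 7.7/2 = 6.65 m.
Total vertical stress at mid-clay: σ_v = 19.4×2.8 + 16.5×3.85 = 117.84 kPa.
Pore pressure: u = 9.81×(6.65 − 0) = 65.237 kPa.
Initial effective stress: σ'_0 = σ_v − u = 117.84 − 65.237 = 52.603 kPa.
Stress increase at mid-clay by the 2:1 spreading method:
Δσ = qBL/((B+z)(L+z)) = 193×2.2×4.6/((2.2+6.65)(4.6+6.65)) = 19.617 kPa
Final effective stress: σ'_f = σ'_0 + Δσ = 52.603 + 19.617 = 72.22 kPa.
Normally consolidated clay, so the full stress increment lies on the virgin compression line:
S_c = C_c·H/(1+e₀)·log₁₀(σ'_f/σ'_0) = 0.19×7.7/(1+1.27)×log₁₀(72.22/52.603)
    = 0.64449 × 0.13765 = 0.08871 m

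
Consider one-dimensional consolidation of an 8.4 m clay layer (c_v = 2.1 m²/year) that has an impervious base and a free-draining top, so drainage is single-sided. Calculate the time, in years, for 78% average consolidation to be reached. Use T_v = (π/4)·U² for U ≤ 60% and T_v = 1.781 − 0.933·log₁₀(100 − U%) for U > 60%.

t ≈ 17.8 years

Drainage path length: H_d = H = 8.4 m (single drainage).
U > 60%: T_v = 1.781 − 0.933·log₁₀(100 − 78) = 0.52852.
t = T_v·H_d²/c_v = 0.52852×8.4²/2.1 = 17.76 years.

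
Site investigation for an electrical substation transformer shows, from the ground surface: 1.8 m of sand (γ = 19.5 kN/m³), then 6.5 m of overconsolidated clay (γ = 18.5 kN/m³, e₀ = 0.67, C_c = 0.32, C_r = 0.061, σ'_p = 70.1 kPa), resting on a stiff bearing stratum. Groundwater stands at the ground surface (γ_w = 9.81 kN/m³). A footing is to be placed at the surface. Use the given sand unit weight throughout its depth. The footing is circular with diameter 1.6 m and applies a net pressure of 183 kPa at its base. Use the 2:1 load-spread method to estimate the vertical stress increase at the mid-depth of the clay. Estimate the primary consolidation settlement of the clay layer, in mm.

S_c ≈ 21.5 mm

Mid-depth of clay below the ground surface: z = 1.8 + 6.5/2 = 5.05 m.
Total vertical stress at mid-clay: σ_v = 19.5×1.8 + 18.5×3.25 = 95.225 kPa.
Pore pressure: u = 9.81×(5.05 − 0) = 49.541 kPa.
Initial effective stress: σ'_0 = σ_v − u = 95.225 − 49.541 = 45.684 kPa.
Stress increase at mid-clay by the 2:1 spreading method:
Δσ ≈ qD²/(D+z)² = 183×1.6²/(1.6+5.05)² = 10.594 kPa
Final effective stress: σ'_f = 45.684 + 10.594 = 56.278 kPa.
σ'_f = 56.278 ≤ σ'_p = 70.1 kPa, so the clay remains overconsolidated and only the recompression index applies:
S_c = C_r·H/(1+e₀)·log₁₀(σ'_f/σ'_0) = 0.061×6.5/1.67×log₁₀(56.278/45.684)
    = 0.23742 × 0.090575 = 0.0215 m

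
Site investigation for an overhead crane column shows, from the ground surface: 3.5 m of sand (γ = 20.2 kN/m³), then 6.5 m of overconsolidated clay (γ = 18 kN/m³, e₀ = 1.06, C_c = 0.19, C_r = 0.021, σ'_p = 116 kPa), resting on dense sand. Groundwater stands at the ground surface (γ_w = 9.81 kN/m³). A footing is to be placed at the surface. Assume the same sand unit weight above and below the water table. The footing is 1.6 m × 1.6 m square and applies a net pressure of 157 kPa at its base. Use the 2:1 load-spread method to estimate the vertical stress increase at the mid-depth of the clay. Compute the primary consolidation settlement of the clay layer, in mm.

S_c ≈ 2.52 mm

Mid-depth of clay below the ground surface: z = 3.5 + 6.5/2 = 6.75 m.
Total vertical stress at mid-clay: σ_v = 20.2×3.5 + 18×3.25 = 129.2 kPa.
Pore pressure: u = 9.81×(6.75 − 0) = 66.218 kPa.
Initial effective stress: σ'_0 = σ_v − u = 129.2 − 66.218 = 62.982 kPa.
Stress increase at mid-clay by the 2:1 spreading method:
Δσ = qBL/((B+z)(L+z)) = 157×1.6×1.6/((1.6+6.75)(1.6+6.75)) = 5.7646 kPa
Final effective stress: σ'_f = 62.982 + 5.7646 = 68.747 kPa.
σ'_f = 68.747 ≤ σ'_p = 116 kPa, so the clay remains overconsolidated and only the recompression index applies:
S_c = C_r·H/(1+e₀)·log₁₀(σ'_f/σ'_0) = 0.021×6.5/2.06×log₁₀(68.747/62.982)
    = 0.066261 × 0.038037 = 0.00252 m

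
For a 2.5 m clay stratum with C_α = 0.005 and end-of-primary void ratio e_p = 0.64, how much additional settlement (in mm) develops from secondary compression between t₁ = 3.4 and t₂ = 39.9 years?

Secondary compression: S_s = C_α·H/(1+e_p)·log₁₀(t₂/t₁)
S_s = 0.005×2.5/(1+0.64)×log₁₀(39.9/3.4)
    = 0.007622 × 1.069 = 0.008152 m

S_s ≈ 8.15 mm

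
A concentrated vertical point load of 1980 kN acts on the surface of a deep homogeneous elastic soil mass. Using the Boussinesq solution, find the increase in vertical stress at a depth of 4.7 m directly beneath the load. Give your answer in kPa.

Δσ_z ≈ 42.8 kPa

Boussinesq vertical stress below a point load on an elastic half-space:
Δσ_z = 3P/(2πz²) · [1 + (r/z)²]^(−5/2)
r/z = 0/4.7 = 0; [1+(r/z)²]^(−5/2) = 1.
Δσ_z = 3×1980/(2π×4.7²) × 1 = 42.797 × 1 = 42.8 kPa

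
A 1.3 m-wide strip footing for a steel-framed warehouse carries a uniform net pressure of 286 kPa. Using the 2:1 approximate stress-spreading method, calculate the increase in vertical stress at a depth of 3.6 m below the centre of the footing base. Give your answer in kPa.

Δσ_z ≈ 75.9 kPa

By the 2:1 method the load spreads at 1 horizontal : 2 vertical, so at depth z the loaded area has grown by z in each plan dimension:
Δσ = qB/(B+z) = 286×1.3/(1.3+3.6) = 75.878 kPa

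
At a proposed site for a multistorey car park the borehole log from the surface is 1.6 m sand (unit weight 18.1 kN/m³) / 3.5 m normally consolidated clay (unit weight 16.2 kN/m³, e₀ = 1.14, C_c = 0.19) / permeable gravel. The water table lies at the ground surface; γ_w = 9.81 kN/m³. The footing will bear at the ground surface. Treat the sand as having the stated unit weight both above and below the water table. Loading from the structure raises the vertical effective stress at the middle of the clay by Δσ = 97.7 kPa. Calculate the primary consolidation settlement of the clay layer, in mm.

Mid-depth of clay below the ground surface: z = 1.6 + 3.5/2 = 3.35 m.
Total vertical stress at mid-clay: σ_v = 18.1×1.6 + 16.2×1.75 = 57.31 kPa.
Pore pressure: u = 9.81×(3.35 − 0) = 32.864 kPa.
Initial effective stress: σ'_0 = σ_v − u = 57.31 − 32.864 = 24.446 kPa.
Final effective stress: σ'_f = σ'_0 + Δσ = 24.446 + 97.7 = 122.15 kPa.
Normally consolidated clay, so the full stress increment lies on the virgin compression line:
S_c = C_c·H/(1+e₀)·log₁₀(σ'_f/σ'_0) = 0.19×3.5/(1+1.14)×log₁₀(122.15/24.446)
    = 0.31075 × 0.69869 = 0.2171 m

S_c ≈ 217 mm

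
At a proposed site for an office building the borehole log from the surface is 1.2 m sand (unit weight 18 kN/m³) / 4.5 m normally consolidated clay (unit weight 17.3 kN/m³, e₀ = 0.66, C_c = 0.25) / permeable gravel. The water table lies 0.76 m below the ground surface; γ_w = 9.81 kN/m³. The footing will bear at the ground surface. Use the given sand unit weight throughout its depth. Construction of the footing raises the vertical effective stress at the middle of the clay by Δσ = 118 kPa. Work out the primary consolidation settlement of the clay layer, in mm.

S_c ≈ 440 mm

Mid-depth of clay below the ground surface: z = 1.2 + 4.5/2 = 3.45 m.
Total vertical stress at mid-clay: σ_v = 18×1.2 + 17.3×2.25 = 60.525 kPa.
Pore pressure: u = 9.81×(3.45 − 0.76) = 26.389 kPa.
Initial effective stress: σ'_0 = σ_v − u = 60.525 − 26.389 = 34.136 kPa.
Final effective stress: σ'_f = σ'_0 + Δσ = 34.136 + 118 = 152.14 kPa.
Normally consolidated clay, so the full stress increment lies on the virgin compression line:
S_c = C_c·H/(1+e₀)·log₁₀(σ'_f/σ'_0) = 0.25×4.5/(1+0.66)×log₁₀(152.14/34.136)
    = 0.67771 × 0.64903 = 0.4399 m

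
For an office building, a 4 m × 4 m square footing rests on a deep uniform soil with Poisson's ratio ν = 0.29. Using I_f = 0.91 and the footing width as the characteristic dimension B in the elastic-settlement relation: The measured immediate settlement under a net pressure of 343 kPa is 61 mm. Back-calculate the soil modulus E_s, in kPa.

E_s ≈ 18700 kPa

S_e = q·B·(1−ν²)/E_s · I_f  ⇒  E_s = q·B·(1−ν²)·I_f / S_e.
E_s = 343 × 4 × 0.9159 × 0.91 / 0.061 = 18750 kPa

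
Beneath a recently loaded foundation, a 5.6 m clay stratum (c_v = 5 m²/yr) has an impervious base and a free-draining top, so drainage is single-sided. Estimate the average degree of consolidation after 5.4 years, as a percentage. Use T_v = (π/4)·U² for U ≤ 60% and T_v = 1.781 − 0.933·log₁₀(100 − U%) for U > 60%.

U ≈ 90.3 %

Drainage path length: H_d = H = 5.6 m (single drainage).
T_v = c_v·t/H_d² = 5×5.4/5.6² = 0.86097.
T_v = 0.86097 corresponds to the U > 60% branch:
U = 1 − 10^((1.781 − T_v)/0.933)/100 = 0.9032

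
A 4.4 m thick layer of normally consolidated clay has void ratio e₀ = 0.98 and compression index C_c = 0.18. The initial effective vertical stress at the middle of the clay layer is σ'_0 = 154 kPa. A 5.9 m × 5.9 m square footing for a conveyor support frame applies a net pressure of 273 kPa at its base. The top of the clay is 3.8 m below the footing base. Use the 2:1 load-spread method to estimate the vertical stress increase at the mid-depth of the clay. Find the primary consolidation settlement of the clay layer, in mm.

S_c ≈ 62.8 mm

Mid-depth of clay below the footing base: z = 3.8 + 4.4/2 = 6 m.
Stress increase at mid-clay by the 2:1 spreading method:
Δσ = qBL/((B+z)(L+z)) = 273×5.9×5.9/((5.9+6)(5.9+6)) = 67.108 kPa
Final effective stress: σ'_f = σ'_0 + Δσ = 154 + 67.108 = 221.11 kPa.
Normally consolidated clay, so the full stress increment lies on the virgin compression line:
S_c = C_c·H/(1+e₀)·log₁₀(σ'_f/σ'_0) = 0.18×4.4/(1+0.98)×log₁₀(221.11/154)
    = 0.4 × 0.15709 = 0.06284 m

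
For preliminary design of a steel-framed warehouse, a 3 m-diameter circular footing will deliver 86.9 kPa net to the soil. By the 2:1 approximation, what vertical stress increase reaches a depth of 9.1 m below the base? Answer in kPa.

By the 2:1 method the load spreads at 1 horizontal : 2 vertical, so at depth z the loaded area has grown by z in each plan dimension:
Δσ ≈ qD²/(D+z)² = 86.9×3²/(3+9.1)² = 5.3418 kPa

Δσ_z ≈ 5.34 kPa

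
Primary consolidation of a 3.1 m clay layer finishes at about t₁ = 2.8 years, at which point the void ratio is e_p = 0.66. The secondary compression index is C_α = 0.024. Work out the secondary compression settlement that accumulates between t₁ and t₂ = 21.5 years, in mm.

S_s ≈ 39.7 mm

Secondary compression: S_s = C_α·H/(1+e_p)·log₁₀(t₂/t₁)
S_s = 0.024×3.1/(1+0.66)×log₁₀(21.5/2.8)
    = 0.04482 × 0.8853 = 0.03968 m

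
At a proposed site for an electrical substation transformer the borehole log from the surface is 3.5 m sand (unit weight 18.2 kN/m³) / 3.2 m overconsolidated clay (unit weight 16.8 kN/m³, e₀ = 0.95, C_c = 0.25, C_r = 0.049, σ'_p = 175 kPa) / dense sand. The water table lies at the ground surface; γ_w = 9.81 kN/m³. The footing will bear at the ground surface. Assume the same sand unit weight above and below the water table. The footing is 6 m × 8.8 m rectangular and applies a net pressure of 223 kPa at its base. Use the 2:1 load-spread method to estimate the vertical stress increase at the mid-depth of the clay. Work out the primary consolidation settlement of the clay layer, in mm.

Mid-depth of clay below the ground surface: z = 3.5 + 3.2/2 = 5.1 m.
Total vertical stress at mid-clay: σ_v = 18.2×3.5 + 16.8×1.6 = 90.58 kPa.
Pore pressure: u = 9.81×(5.1 − 0) = 50.031 kPa.
Initial effective stress: σ'_0 = σ_v − u = 90.58 − 50.031 = 40.549 kPa.
Stress increase at mid-clay by the 2:1 spreading method:
Δσ = qBL/((B+z)(L+z)) = 223×6×8.8/((6+5.1)(8.8+5.1)) = 76.313 kPa
Final effective stress: σ'_f = 40.549 + 76.313 = 116.86 kPa.
σ'_f = 116.86 ≤ σ'_p = 175 kPa, so the clay remains overconsolidated and only the recompression index applies:
S_c = C_r·H/(1+e₀)·log₁₀(σ'_f/σ'_0) = 0.049×3.2/1.95×log₁₀(116.86/40.549)
    = 0.080409 × 0.45969 = 0.03696 m

S_c ≈ 37 mm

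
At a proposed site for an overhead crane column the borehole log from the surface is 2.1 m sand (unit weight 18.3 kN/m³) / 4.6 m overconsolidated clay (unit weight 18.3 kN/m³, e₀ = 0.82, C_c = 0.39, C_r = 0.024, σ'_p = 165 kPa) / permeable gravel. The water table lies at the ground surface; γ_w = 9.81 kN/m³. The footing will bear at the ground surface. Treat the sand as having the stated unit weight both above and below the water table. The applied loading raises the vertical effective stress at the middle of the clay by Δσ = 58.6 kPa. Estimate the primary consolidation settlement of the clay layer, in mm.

Mid-depth of clay below the ground surface: z = 2.1 + 4.6/2 = 4.4 m.
Total vertical stress at mid-clay: σ_v = 18.3×2.1 + 18.3×2.3 = 80.52 kPa.
Pore pressure: u = 9.81×(4.4 − 0) = 43.164 kPa.
Initial effective stress: σ'_0 = σ_v − u = 80.52 − 43.164 = 37.356 kPa.
Final effective stress: σ'_f = 37.356 + 58.6 = 95.956 kPa.
σ'_f = 95.956 ≤ σ'_p = 165 kPa, so the clay remains overconsolidated and only the recompression index applies:
S_c = C_r·H/(1+e₀)·log₁₀(σ'_f/σ'_0) = 0.024×4.6/1.82×log₁₀(95.956/37.356)
    = 0.06066 × 0.40971 = 0.02485 m

S_c ≈ 24.9 mm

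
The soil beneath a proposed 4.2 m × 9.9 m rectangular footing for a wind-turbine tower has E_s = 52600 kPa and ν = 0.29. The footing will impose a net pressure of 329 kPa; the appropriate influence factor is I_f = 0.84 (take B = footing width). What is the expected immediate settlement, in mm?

S_e ≈ 20.2 mm

Immediate (elastic) settlement: S_e = q·B·(1−ν²)/E_s · I_f.
S_e = 329 × 4.2 × (1 − 0.29²) / 52600 × 0.84
    = 329 × 4.2 × 0.9159 / 52600 × 0.84
    = 0.02021 m = 20.21 mm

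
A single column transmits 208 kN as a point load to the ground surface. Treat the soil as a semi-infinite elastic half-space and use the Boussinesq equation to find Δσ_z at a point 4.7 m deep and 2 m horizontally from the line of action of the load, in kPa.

Boussinesq vertical stress below a point load on an elastic half-space:
Δσ_z = 3P/(2πz²) · [1 + (r/z)²]^(−5/2)
r/z = 2/4.7 = 0.42553; [1+(r/z)²]^(−5/2) = 0.65964.
Δσ_z = 3×208/(2π×4.7²) × 0.65964 = 4.4958 × 0.65964 = 2.966 kPa

Δσ_z ≈ 2.97 kPa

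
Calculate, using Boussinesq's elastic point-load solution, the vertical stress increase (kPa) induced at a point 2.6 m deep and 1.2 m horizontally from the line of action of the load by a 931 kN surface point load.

Δσ_z ≈ 40.6 kPa

Boussinesq vertical stress below a point load on an elastic half-space:
Δσ_z = 3P/(2πz²) · [1 + (r/z)²]^(−5/2)
r/z = 1.2/2.6 = 0.46154; [1+(r/z)²]^(−5/2) = 0.61707.
Δσ_z = 3×931/(2π×2.6²) × 0.61707 = 65.757 × 0.61707 = 40.58 kPa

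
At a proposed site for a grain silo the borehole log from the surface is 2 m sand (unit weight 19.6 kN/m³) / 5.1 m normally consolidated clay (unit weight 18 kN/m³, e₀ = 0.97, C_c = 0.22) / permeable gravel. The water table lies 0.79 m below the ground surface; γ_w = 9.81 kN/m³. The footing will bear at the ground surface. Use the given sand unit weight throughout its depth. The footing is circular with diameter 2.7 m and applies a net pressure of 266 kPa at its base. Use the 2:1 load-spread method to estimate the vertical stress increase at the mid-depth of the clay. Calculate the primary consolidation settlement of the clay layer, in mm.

S_c ≈ 141 mm

Mid-depth of clay below the ground surface: z = 2 + 5.1/2 = 4.55 m.
Total vertical stress at mid-clay: σ_v = 19.6×2 + 18×2.55 = 85.1 kPa.
Pore pressure: u = 9.81×(4.55 − 0.79) = 36.886 kPa.
Initial effective stress: σ'_0 = σ_v − u = 85.1 − 36.886 = 48.214 kPa.
Stress increase at mid-clay by the 2:1 spreading method:
Δσ ≈ qD²/(D+z)² = 266×2.7²/(2.7+4.55)² = 36.892 kPa
Final effective stress: σ'_f = σ'_0 + Δσ = 48.214 + 36.892 = 85.106 kPa.
Normally consolidated clay, so the full stress increment lies on the virgin compression line:
S_c = C_c·H/(1+e₀)·log₁₀(σ'_f/σ'_0) = 0.22×5.1/(1+0.97)×log₁₀(85.106/48.214)
    = 0.56954 × 0.24679 = 0.1406 m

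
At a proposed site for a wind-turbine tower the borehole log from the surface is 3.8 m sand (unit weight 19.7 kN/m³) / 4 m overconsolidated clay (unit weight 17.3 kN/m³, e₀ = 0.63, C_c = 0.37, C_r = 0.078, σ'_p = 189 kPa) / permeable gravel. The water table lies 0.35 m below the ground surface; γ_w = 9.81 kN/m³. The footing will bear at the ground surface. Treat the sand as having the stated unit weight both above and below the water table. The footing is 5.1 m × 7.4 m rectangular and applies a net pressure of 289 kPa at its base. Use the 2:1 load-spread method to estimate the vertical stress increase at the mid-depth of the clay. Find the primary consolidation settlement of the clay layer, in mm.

Mid-depth of clay below the ground surface: z = 3.8 + 4/2 = 5.8 m.
Total vertical stress at mid-clay: σ_v = 19.7×3.8 + 17.3×2 = 109.46 kPa.
Pore pressure: u = 9.81×(5.8 − 0.35) = 53.465 kPa.
Initial effective stress: σ'_0 = σ_v − u = 109.46 − 53.465 = 55.995 kPa.
Stress increase at mid-clay by the 2:1 spreading method:
Δσ = qBL/((B+z)(L+z)) = 289×5.1×7.4/((5.1+5.8)(7.4+5.8)) = 75.805 kPa
Final effective stress: σ'_f = 55.995 + 75.805 = 131.8 kPa.
σ'_f = 131.8 ≤ σ'_p = 189 kPa, so the clay remains overconsolidated and only the recompression index applies:
S_c = C_r·H/(1+e₀)·log₁₀(σ'_f/σ'_0) = 0.078×4/1.63×log₁₀(131.8/55.995)
    = 0.19141 × 0.37177 = 0.07116 m

S_c ≈ 71.2 mm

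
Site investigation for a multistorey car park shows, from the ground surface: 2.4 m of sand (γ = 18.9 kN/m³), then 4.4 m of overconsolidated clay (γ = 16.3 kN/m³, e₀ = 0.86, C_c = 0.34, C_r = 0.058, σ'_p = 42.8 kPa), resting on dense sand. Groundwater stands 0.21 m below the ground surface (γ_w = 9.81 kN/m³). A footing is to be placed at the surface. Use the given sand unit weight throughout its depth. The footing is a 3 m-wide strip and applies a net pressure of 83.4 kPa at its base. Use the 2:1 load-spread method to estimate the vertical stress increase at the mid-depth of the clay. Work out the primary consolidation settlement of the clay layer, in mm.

Mid-depth of clay below the ground surface: z = 2.4 + 4.4/2 = 4.6 m.
Total vertical stress at mid-clay: σ_v = 18.9×2.4 + 16.3×2.2 = 81.22 kPa.
Pore pressure: u = 9.81×(4.6 − 0.21) = 43.066 kPa.
Initial effective stress: σ'_0 = σ_v − u = 81.22 − 43.066 = 38.154 kPa.
Stress increase at mid-clay by the 2:1 spreading method:
Δσ = qB/(B+z) = 83.4×3/(3+4.6) = 32.921 kPa
Final effective stress: σ'_f = 38.154 + 32.921 = 71.075 kPa.
σ'_f = 71.075 > σ'_p = 42.8 kPa, so the stress path crosses the preconsolidation pressure — recompression up to σ'_p, then virgin compression beyond:
S_c = H/(1+e₀)·[C_r·log₁₀(σ'_p/σ'_0) + C_c·log₁₀(σ'_f/σ'_p)]
    = 4.4/1.86 × [0.058×log₁₀(42.8/38.154) + 0.34×log₁₀(71.075/42.8)]
    = 2.3656 × [0.0028944 + 0.074893] = 0.184 m

S_c ≈ 184 mm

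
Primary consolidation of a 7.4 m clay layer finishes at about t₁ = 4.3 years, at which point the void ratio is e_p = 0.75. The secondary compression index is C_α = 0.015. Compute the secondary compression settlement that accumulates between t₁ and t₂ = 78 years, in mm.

Secondary compression: S_s = C_α·H/(1+e_p)·log₁₀(t₂/t₁)
S_s = 0.015×7.4/(1+0.75)×log₁₀(78/4.3)
    = 0.06343 × 1.259 = 0.07983 m

S_s ≈ 79.8 mm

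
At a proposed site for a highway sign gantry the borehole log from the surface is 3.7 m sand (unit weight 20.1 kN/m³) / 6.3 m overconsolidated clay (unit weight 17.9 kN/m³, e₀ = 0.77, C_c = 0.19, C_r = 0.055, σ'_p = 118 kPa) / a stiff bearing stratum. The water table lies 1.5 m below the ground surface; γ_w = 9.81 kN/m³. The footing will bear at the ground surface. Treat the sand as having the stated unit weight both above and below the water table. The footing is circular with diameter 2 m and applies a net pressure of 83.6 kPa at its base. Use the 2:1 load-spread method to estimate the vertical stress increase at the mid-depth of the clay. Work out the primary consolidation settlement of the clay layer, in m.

S_c ≈ 0.00452 m

Mid-depth of clay below the ground surface: z = 3.7 + 6.3/2 = 6.85 m.
Total vertical stress at mid-clay: σ_v = 20.1×3.7 + 17.9×3.15 = 130.75 kPa.
Pore pressure: u = 9.81×(6.85 − 1.5) = 52.483 kPa.
Initial effective stress: σ'_0 = σ_v − u = 130.75 − 52.483 = 78.267 kPa.
Stress increase at mid-clay by the 2:1 spreading method:
Δσ ≈ qD²/(D+z)² = 83.6×2²/(2+6.85)² = 4.2695 kPa
Final effective stress: σ'_f = 78.267 + 4.2695 = 82.536 kPa.
σ'_f = 82.536 ≤ σ'_p = 118 kPa, so the clay remains overconsolidated and only the recompression index applies:
S_c = C_r·H/(1+e₀)·log₁₀(σ'_f/σ'_0) = 0.055×6.3/1.77×log₁₀(82.536/78.267)
    = 0.19576 × 0.023065 = 0.004515 m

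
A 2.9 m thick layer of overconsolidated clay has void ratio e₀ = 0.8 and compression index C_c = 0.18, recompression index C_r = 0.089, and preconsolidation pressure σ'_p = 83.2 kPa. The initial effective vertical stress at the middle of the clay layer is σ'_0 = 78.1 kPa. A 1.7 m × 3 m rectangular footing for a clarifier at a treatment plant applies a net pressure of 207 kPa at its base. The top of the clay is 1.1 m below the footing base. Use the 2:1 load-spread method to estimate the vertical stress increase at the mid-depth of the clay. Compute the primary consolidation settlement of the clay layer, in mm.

S_c ≈ 53 mm

Mid-depth of clay below the footing base: z = 1.1 + 2.9/2 = 2.55 m.
Stress increase at mid-clay by the 2:1 spreading method:
Δσ = qBL/((B+z)(L+z)) = 207×1.7×3/((1.7+2.55)(3+2.55)) = 44.757 kPa
Final effective stress: σ'_f = 78.1 + 44.757 = 122.86 kPa.
σ'_f = 122.86 > σ'_p = 83.2 kPa, so the stress path crosses the preconsolidation pressure — recompression up to σ'_p, then virgin compression beyond:
S_c = H/(1+e₀)·[C_r·log₁₀(σ'_p/σ'_0) + C_c·log₁₀(σ'_f/σ'_p)]
    = 2.9/1.8 × [0.089×log₁₀(83.2/78.1) + 0.18×log₁₀(122.86/83.2)]
    = 1.6111 × [0.002445 + 0.030472] = 0.05303 m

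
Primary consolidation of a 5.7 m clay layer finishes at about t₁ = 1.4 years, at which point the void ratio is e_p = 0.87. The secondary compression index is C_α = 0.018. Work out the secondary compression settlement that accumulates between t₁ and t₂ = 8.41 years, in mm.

S_s ≈ 42.7 mm

Secondary compression: S_s = C_α·H/(1+e_p)·log₁₀(t₂/t₁)
S_s = 0.018×5.7/(1+0.87)×log₁₀(8.41/1.4)
    = 0.05487 × 0.7787 = 0.04272 m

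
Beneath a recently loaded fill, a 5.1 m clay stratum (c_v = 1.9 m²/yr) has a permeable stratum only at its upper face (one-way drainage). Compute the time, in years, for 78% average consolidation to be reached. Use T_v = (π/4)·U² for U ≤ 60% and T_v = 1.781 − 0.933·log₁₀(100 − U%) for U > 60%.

Drainage path length: H_d = H = 5.1 m (single drainage).
U > 60%: T_v = 1.781 − 0.933·log₁₀(100 − 78) = 0.52852.
t = T_v·H_d²/c_v = 0.52852×5.1²/1.9 = 7.235 years.

t ≈ 7.24 years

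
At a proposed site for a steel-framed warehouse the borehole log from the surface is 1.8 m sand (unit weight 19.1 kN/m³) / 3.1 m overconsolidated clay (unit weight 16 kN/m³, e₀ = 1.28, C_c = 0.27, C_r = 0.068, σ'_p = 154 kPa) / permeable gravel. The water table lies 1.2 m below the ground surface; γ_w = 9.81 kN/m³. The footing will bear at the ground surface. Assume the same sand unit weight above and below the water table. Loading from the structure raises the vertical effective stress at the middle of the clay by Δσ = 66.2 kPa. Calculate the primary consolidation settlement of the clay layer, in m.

S_c ≈ 0.0404 m

Mid-depth of clay below the ground surface: z = 1.8 + 3.1/2 = 3.35 m.
Total vertical stress at mid-clay: σ_v = 19.1×1.8 + 16×1.55 = 59.18 kPa.
Pore pressure: u = 9.81×(3.35 − 1.2) = 21.091 kPa.
Initial effective stress: σ'_0 = σ_v − u = 59.18 − 21.091 = 38.089 kPa.
Final effective stress: σ'_f = 38.089 + 66.2 = 104.29 kPa.
σ'_f = 104.29 ≤ σ'_p = 154 kPa, so the clay remains overconsolidated and only the recompression index applies:
S_c = C_r·H/(1+e₀)·log₁₀(σ'_f/σ'_0) = 0.068×3.1/2.28×log₁₀(104.29/38.089)
    = 0.092453 × 0.43744 = 0.04044 m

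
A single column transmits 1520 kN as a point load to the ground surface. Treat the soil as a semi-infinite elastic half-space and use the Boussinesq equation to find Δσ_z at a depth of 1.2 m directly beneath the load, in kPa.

Δσ_z ≈ 504 kPa

Boussinesq vertical stress below a point load on an elastic half-space:
Δσ_z = 3P/(2πz²) · [1 + (r/z)²]^(−5/2)
r/z = 0/1.2 = 0; [1+(r/z)²]^(−5/2) = 1.
Δσ_z = 3×1520/(2π×1.2²) × 1 = 503.99 × 1 = 504 kPa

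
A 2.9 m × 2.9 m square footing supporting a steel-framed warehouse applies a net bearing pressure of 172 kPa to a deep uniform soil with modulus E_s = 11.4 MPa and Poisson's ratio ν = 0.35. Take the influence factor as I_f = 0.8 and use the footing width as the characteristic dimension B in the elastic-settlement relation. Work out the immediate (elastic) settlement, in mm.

Immediate (elastic) settlement: S_e = q·B·(1−ν²)/E_s · I_f.
E_s = 11.4 MPa = 11400 kPa.
S_e = 172 × 2.9 × (1 − 0.35²) / 11400 × 0.8
    = 172 × 2.9 × 0.8775 / 11400 × 0.8
    = 0.03072 m = 30.72 mm

S_e ≈ 30.7 mm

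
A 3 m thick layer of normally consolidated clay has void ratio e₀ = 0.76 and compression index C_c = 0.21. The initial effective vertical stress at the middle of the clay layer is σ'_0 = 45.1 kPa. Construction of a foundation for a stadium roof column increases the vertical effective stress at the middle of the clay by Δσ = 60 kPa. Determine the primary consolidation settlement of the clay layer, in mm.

S_c ≈ 132 mm

Final effective stress: σ'_f = σ'_0 + Δσ = 45.1 + 60 = 105.1 kPa.
Normally consolidated clay, so the full stress increment lies on the virgin compression line:
S_c = C_c·H/(1+e₀)·log₁₀(σ'_f/σ'_0) = 0.21×3/(1+0.76)×log₁₀(105.1/45.1)
    = 0.35795 × 0.36743 = 0.1315 m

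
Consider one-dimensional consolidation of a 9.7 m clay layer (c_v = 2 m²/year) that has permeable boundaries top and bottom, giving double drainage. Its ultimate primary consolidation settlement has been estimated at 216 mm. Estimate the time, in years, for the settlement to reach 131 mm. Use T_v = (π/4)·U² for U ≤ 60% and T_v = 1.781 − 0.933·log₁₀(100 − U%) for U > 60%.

t ≈ 3.44 years

Drainage path length: H_d = H/2 = 4.85 m (double drainage).
U = S(t)/S_ult = 131/216 = 0.6065.
U > 60%: T_v = 1.781 − 0.933·log₁₀(100 − 60.648) = 0.2929.
t = T_v·H_d²/c_v = 0.2929×4.85²/2 = 3.445 years.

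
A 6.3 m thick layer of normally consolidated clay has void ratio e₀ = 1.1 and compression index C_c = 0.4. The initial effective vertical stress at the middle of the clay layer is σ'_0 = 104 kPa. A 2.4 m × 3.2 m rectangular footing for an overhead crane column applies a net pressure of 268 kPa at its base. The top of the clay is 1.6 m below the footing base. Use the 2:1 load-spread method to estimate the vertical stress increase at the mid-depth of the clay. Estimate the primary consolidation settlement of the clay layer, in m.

S_c ≈ 0.156 m

Mid-depth of clay below the footing base: z = 1.6 + 6.3/2 = 4.75 m.
Stress increase at mid-clay by the 2:1 spreading method:
Δσ = qBL/((B+z)(L+z)) = 268×2.4×3.2/((2.4+4.75)(3.2+4.75)) = 36.21 kPa
Final effective stress: σ'_f = σ'_0 + Δσ = 104 + 36.21 = 140.21 kPa.
Normally consolidated clay, so the full stress increment lies on the virgin compression line:
S_c = C_c·H/(1+e₀)·log₁₀(σ'_f/σ'_0) = 0.4×6.3/(1+1.1)×log₁₀(140.21/104)
    = 1.2 × 0.12975 = 0.1557 m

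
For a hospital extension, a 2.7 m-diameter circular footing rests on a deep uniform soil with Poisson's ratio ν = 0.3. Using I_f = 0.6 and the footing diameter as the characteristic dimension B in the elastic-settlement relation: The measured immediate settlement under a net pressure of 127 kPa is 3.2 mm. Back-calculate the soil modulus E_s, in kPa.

E_s ≈ 58500 kPa

S_e = q·B·(1−ν²)/E_s · I_f  ⇒  E_s = q·B·(1−ν²)·I_f / S_e.
E_s = 127 × 2.7 × 0.91 × 0.6 / 0.0032 = 58510 kPa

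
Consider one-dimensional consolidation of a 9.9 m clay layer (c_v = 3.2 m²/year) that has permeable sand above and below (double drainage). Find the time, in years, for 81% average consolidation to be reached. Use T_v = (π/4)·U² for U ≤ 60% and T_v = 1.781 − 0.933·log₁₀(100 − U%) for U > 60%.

Drainage path length: H_d = H/2 = 4.95 m (double drainage).
U > 60%: T_v = 1.781 − 0.933·log₁₀(100 − 81) = 0.58792.
t = T_v·H_d²/c_v = 0.58792×4.95²/3.2 = 4.502 years.

t ≈ 4.5 years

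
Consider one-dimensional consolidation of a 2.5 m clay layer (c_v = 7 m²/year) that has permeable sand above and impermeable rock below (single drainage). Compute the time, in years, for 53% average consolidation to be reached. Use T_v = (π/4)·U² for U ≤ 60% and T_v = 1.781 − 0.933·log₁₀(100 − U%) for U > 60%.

Drainage path length: H_d = H = 2.5 m (single drainage).
U ≤ 60%: T_v = (π/4)·U² = (π/4)×0.53² = 0.22062.
t = T_v·H_d²/c_v = 0.22062×2.5²/7 = 0.197 years.

t ≈ 0.197 years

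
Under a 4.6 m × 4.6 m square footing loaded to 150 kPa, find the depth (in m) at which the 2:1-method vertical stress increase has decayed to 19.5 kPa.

2:1 spreading — at depth z the loaded area has grown by z in each plan dimension:
qB²/(B+z)² = Δσ_z ⇒ z = B(√(q/Δσ_z) − 1) = 4.6×(√(150/19.5) − 1) = 8.158 m

z ≈ 8.16 m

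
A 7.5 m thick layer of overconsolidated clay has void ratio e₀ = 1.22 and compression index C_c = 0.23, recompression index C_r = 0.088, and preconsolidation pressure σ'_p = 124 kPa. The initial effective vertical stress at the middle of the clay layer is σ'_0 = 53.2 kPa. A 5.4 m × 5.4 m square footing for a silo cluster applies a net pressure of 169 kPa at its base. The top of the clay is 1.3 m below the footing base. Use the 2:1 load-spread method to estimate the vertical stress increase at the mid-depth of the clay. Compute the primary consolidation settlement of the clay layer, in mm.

S_c ≈ 79.3 mm

Mid-depth of clay below the footing base: z = 1.3 + 7.5/2 = 5.05 m.
Stress increase at mid-clay by the 2:1 spreading method:
Δσ = qBL/((B+z)(L+z)) = 169×5.4×5.4/((5.4+5.05)(5.4+5.05)) = 45.128 kPa
Final effective stress: σ'_f = 53.2 + 45.128 = 98.328 kPa.
σ'_f = 98.328 ≤ σ'_p = 124 kPa, so the clay remains overconsolidated and only the recompression index applies:
S_c = C_r·H/(1+e₀)·log₁₀(σ'_f/σ'_0) = 0.088×7.5/2.22×log₁₀(98.328/53.2)
    = 0.2973 × 0.26677 = 0.07931 m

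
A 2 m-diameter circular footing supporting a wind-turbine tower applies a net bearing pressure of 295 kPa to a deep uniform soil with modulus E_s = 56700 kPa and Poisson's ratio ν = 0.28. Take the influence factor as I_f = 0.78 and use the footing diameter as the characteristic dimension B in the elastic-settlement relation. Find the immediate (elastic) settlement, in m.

Immediate (elastic) settlement: S_e = q·B·(1−ν²)/E_s · I_f.
S_e = 295 × 2 × (1 − 0.28²) / 56700 × 0.78
    = 295 × 2 × 0.9216 / 56700 × 0.78
    = 0.00748 m

S_e ≈ 0.00748 m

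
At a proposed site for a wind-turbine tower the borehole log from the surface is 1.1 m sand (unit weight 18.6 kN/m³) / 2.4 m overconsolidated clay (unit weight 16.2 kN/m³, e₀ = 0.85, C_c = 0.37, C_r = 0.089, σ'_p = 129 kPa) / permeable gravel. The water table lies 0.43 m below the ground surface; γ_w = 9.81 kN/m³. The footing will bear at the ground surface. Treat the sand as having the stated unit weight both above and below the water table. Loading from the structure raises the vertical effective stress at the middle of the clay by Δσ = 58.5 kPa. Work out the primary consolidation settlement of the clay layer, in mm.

S_c ≈ 65.8 mm

Mid-depth of clay below the ground surface: z = 1.1 + 2.4/2 = 2.3 m.
Total vertical stress at mid-clay: σ_v = 18.6×1.1 + 16.2×1.2 = 39.9 kPa.
Pore pressure: u = 9.81×(2.3 − 0.43) = 18.345 kPa.
Initial effective stress: σ'_0 = σ_v − u = 39.9 − 18.345 = 21.555 kPa.
Final effective stress: σ'_f = 21.555 + 58.5 = 80.055 kPa.
σ'_f = 80.055 ≤ σ'_p = 129 kPa, so the clay remains overconsolidated and only the recompression index applies:
S_c = C_r·H/(1+e₀)·log₁₀(σ'_f/σ'_0) = 0.089×2.4/1.85×log₁₀(80.055/21.555)
    = 0.11546 × 0.56984 = 0.06579 m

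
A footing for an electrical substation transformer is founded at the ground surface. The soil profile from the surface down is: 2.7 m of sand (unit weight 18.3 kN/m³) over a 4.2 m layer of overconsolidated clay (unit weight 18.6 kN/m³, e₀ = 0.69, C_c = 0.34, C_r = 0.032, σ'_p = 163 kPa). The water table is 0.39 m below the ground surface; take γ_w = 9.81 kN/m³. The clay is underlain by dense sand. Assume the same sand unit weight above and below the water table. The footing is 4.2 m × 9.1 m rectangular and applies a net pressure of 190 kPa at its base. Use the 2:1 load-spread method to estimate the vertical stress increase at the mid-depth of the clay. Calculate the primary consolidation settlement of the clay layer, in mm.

Mid-depth of clay below the ground surface: z = 2.7 + 4.2/2 = 4.8 m.
Total vertical stress at mid-clay: σ_v = 18.3×2.7 + 18.6×2.1 = 88.47 kPa.
Pore pressure: u = 9.81×(4.8 − 0.39) = 43.262 kPa.
Initial effective stress: σ'_0 = σ_v − u = 88.47 − 43.262 = 45.208 kPa.
Stress increase at mid-clay by the 2:1 spreading method:
Δσ = qBL/((B+z)(L+z)) = 190×4.2×9.1/((4.2+4.8)(9.1+4.8)) = 58.048 kPa
Final effective stress: σ'_f = 45.208 + 58.048 = 103.26 kPa.
σ'_f = 103.26 ≤ σ'_p = 163 kPa, so the clay remains overconsolidated and only the recompression index applies:
S_c = C_r·H/(1+e₀)·log₁₀(σ'_f/σ'_0) = 0.032×4.2/1.69×log₁₀(103.26/45.208)
    = 0.079526 × 0.35872 = 0.02853 m

S_c ≈ 28.5 mm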